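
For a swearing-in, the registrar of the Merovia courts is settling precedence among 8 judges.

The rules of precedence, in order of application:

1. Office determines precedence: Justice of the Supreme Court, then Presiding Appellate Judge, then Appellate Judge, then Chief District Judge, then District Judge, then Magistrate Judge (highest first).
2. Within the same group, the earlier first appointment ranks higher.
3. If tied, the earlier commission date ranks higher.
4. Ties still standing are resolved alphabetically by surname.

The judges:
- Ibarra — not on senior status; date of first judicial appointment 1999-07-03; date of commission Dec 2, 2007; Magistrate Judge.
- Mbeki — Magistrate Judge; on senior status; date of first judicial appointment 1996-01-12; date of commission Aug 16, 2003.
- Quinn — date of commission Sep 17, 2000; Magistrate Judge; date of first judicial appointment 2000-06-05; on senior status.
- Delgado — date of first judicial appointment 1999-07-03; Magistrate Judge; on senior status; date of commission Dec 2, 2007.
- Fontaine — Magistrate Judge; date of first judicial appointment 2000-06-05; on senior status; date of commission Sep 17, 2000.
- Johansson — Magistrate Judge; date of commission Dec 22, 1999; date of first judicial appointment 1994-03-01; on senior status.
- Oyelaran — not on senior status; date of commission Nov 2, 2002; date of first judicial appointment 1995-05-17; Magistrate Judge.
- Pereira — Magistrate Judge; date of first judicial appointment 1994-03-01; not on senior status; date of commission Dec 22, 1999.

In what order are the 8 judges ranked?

Johansson, Pereira, Oyelaran, Mbeki, Delgado, Ibarra, Fontaine, Quinn

By office: Johansson, Pereira, Oyelaran, Mbeki, Delgado, Ibarra, Fontaine and Quinn (Magistrate Judge).
Among Johansson, Pereira, Oyelaran, Mbeki, Delgado, Ibarra, Fontaine and Quinn, by date of first judicial appointment (earlier first): Johansson and Pereira (1994-03-01) before Oyelaran (1995-05-17) before Mbeki (1996-01-12) before Delgado and Ibarra (1999-07-03) before Fontaine and Quinn (2000-06-05).
Johansson and Pereira both have date of commission Dec 22, 1999, so the next rule applies.
Among Johansson and Pereira, alphabetically by surname: Johansson before Pereira.
Delgado and Ibarra both have date of commission Dec 2, 2007, so the next rule applies.
Among Delgado and Ibarra, alphabetically by surname: Delgado before Ibarra.
Fontaine and Quinn both have date of commission Sep 17, 2000, so the next rule applies.
Among Fontaine and Quinn, alphabetically by surname: Fontaine before Quinn.
Full order: Johansson, Pereira, Oyelaran, Mbeki, Delgado, Ibarra, Fontaine, Quinn.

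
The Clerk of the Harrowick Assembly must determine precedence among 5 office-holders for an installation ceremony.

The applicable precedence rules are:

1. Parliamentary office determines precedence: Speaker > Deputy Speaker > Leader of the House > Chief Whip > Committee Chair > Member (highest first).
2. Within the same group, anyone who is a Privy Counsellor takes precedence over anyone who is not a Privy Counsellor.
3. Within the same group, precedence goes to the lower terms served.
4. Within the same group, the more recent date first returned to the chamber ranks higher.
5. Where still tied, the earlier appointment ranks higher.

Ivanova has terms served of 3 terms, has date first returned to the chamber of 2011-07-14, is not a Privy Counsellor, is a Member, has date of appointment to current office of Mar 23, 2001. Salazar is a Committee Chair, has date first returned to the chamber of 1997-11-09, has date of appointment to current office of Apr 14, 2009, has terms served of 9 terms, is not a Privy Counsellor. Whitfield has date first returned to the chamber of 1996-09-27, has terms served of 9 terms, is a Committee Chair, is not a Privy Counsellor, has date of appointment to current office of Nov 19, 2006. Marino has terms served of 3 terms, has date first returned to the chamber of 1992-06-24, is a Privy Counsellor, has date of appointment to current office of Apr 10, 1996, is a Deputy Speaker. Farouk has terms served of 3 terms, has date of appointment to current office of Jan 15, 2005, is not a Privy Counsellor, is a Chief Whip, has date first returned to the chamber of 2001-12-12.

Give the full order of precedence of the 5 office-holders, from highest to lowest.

By parliamentary office: Marino (Deputy Speaker); then Farouk (Chief Whip); then Salazar and Whitfield (Committee Chair); then Ivanova (Member).
Salazar and Whitfield are each not a Privy Counsellor, so the next rule applies.
Salazar and Whitfield both have terms served 9 terms, so the next rule applies.
Among Salazar and Whitfield, by date first returned to the chamber (later first): Salazar (1997-11-09) before Whitfield (1996-09-27).
Full order: Marino, Farouk, Salazar, Whitfield, Ivanova.

Marino, Farouk, Salazar, Whitfield, Ivanova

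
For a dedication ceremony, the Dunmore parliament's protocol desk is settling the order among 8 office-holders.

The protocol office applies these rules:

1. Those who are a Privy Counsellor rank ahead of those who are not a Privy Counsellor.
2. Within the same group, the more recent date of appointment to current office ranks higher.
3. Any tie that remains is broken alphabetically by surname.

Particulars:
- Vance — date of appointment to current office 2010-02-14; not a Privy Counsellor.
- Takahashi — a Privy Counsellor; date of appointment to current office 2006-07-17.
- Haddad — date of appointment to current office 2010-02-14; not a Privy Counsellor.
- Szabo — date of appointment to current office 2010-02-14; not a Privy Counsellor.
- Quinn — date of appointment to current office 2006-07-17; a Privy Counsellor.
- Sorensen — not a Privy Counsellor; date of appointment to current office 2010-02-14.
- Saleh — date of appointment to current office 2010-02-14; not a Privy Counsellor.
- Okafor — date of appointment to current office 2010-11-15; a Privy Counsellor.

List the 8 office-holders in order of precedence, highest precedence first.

Okafor, Quinn, Takahashi, Haddad, Saleh, Sorensen, Szabo, Vance

By the first rule: Okafor, Quinn and Takahashi (each a Privy Counsellor); then Haddad, Saleh, Sorensen, Szabo and Vance (each not a Privy Counsellor).
Among Okafor, Quinn and Takahashi, by date of appointment to current office (later first): Okafor (2010-11-15) before Quinn and Takahashi (2006-07-17).
Among Quinn and Takahashi, alphabetically by surname: Quinn before Takahashi.
Haddad, Saleh, Sorensen, Szabo and Vance all have date of appointment to current office 2010-02-14, so the next rule applies.
Among Haddad, Saleh, Sorensen, Szabo and Vance, alphabetically by surname: Haddad before Saleh before Sorensen before Szabo before Vance.
Full order: Okafor, Quinn, Takahashi, Haddad, Saleh, Sorensen, Szabo, Vance.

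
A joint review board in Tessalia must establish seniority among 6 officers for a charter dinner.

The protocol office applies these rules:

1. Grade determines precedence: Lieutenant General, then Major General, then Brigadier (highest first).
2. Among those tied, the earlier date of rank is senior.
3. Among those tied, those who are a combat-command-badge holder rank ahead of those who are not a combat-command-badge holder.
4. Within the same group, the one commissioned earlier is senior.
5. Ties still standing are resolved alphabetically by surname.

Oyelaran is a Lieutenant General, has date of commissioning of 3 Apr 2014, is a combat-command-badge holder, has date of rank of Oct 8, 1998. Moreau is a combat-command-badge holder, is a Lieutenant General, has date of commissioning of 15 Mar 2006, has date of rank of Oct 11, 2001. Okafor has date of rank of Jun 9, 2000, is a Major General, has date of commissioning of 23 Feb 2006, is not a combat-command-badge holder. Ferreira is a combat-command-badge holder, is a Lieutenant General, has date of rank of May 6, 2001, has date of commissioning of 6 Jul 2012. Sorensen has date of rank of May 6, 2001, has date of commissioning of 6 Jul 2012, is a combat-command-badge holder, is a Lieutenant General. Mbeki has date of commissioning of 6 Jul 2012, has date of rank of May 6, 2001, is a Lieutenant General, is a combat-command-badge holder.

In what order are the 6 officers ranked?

By grade: Oyelaran, Ferreira, Mbeki, Sorensen and Moreau (Lieutenant General); then Okafor (Major General).
Among Oyelaran, Ferreira, Mbeki, Sorensen and Moreau, by date of rank (earlier first): Oyelaran (Oct 8, 1998) before Ferreira, Mbeki and Sorensen (May 6, 2001) before Moreau (Oct 11, 2001).
Ferreira, Mbeki and Sorensen are each a combat-command-badge holder, so the next rule applies.
Ferreira, Mbeki and Sorensen all have date of commissioning 6 Jul 2012, so the next rule applies.
Among Ferreira, Mbeki and Sorensen, alphabetically by surname: Ferreira before Mbeki before Sorensen.
Full order: Oyelaran, Ferreira, Mbeki, Sorensen, Moreau, Okafor.

Oyelaran, Ferreira, Mbeki, Sorensen, Moreau, Okafor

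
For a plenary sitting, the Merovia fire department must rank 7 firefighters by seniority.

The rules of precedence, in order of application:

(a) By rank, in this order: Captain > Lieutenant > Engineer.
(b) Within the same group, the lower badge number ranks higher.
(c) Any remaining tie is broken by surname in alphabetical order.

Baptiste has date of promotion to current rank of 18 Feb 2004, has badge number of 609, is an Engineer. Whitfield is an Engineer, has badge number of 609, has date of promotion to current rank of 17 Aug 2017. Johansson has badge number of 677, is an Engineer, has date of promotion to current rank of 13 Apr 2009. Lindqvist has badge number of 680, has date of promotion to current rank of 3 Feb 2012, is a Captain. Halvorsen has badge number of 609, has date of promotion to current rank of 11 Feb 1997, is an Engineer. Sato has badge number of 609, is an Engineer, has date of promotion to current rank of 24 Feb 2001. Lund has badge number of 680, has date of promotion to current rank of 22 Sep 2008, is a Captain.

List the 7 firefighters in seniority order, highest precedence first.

Lindqvist, Lund, Baptiste, Halvorsen, Sato, Whitfield, Johansson

By rank: Lindqvist and Lund (Captain); then Baptiste, Halvorsen, Sato, Whitfield and Johansson (Engineer).
Lindqvist and Lund both have badge number 680, so the next rule applies.
Among Lindqvist and Lund, alphabetically by surname: Lindqvist before Lund.
Among Baptiste, Halvorsen, Sato, Whitfield and Johansson, by badge number (lower first): Baptiste, Halvorsen, Sato and Whitfield (609) before Johansson (677).
Among Baptiste, Halvorsen, Sato and Whitfield, alphabetically by surname: Baptiste before Halvorsen before Sato before Whitfield.
Full order: Lindqvist, Lund, Baptiste, Halvorsen, Sato, Whitfield, Johansson.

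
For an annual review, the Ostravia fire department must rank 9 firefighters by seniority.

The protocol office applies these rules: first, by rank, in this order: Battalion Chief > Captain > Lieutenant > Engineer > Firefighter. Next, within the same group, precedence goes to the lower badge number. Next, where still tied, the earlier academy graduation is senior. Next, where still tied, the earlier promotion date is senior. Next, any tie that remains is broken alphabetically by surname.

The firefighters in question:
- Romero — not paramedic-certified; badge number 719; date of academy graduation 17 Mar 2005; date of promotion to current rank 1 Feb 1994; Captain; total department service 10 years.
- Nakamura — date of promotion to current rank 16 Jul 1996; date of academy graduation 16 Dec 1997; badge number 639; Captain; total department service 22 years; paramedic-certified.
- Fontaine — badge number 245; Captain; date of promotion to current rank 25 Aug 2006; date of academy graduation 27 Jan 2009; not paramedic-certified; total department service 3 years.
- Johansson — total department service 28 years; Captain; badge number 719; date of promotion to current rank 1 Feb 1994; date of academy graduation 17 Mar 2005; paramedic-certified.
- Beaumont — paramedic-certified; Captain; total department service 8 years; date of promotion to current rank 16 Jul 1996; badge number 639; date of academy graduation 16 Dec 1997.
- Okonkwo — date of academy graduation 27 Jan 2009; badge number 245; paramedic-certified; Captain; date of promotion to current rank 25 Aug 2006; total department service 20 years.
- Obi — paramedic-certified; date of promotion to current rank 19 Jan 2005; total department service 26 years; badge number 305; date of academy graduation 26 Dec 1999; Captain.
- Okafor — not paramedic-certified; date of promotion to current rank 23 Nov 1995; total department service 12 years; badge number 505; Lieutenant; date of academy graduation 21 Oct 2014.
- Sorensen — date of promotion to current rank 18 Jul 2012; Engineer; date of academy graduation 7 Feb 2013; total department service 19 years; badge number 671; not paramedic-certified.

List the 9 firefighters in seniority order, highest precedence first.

By rank: Fontaine, Okonkwo, Obi, Beaumont, Nakamura, Johansson and Romero (Captain); then Okafor (Lieutenant); then Sorensen (Engineer).
Among Fontaine, Okonkwo, Obi, Beaumont, Nakamura, Johansson and Romero, by badge number (lower first): Fontaine and Okonkwo (245) before Obi (305) before Beaumont and Nakamura (639) before Johansson and Romero (719).
Fontaine and Okonkwo both have date of academy graduation 27 Jan 2009, so the next rule applies.
Fontaine and Okonkwo both have date of promotion to current rank 25 Aug 2006, so the next rule applies.
Among Fontaine and Okonkwo, alphabetically by surname: Fontaine before Okonkwo.
Beaumont and Nakamura both have date of academy graduation 16 Dec 1997, so the next rule applies.
Beaumont and Nakamura both have date of promotion to current rank 16 Jul 1996, so the next rule applies.
Among Beaumont and Nakamura, alphabetically by surname: Beaumont before Nakamura.
Johansson and Romero both have date of academy graduation 17 Mar 2005, so the next rule applies.
Johansson and Romero both have date of promotion to current rank 1 Feb 1994, so the next rule applies.
Among Johansson and Romero, alphabetically by surname: Johansson before Romero.
Full order: Fontaine, Okonkwo, Obi, Beaumont, Nakamura, Johansson, Romero, Okafor, Sorensen.

Fontaine, Okonkwo, Obi, Beaumont, Nakamura, Johansson, Romero, Okafor, Sorensen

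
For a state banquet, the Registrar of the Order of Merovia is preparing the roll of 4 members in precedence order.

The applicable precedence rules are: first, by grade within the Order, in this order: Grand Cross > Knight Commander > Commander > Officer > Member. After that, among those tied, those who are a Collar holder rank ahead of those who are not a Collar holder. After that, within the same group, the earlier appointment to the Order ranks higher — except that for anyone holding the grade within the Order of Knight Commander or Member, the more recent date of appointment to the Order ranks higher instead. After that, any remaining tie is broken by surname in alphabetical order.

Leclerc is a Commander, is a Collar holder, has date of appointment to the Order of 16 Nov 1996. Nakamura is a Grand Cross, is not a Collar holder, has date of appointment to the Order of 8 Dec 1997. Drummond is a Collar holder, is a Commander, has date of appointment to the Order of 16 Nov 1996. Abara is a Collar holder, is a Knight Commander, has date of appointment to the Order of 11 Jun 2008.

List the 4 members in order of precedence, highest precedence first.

Nakamura, Abara, Drummond, Leclerc

By grade within the Order: Nakamura (Grand Cross); then Abara (Knight Commander); then Drummond and Leclerc (Commander).
Drummond and Leclerc are each a Collar holder, so the next rule applies.
Drummond and Leclerc both have date of appointment to the Order 16 Nov 1996, so the next rule applies.
Among Drummond and Leclerc, alphabetically by surname: Drummond before Leclerc.
Full order: Nakamura, Abara, Drummond, Leclerc.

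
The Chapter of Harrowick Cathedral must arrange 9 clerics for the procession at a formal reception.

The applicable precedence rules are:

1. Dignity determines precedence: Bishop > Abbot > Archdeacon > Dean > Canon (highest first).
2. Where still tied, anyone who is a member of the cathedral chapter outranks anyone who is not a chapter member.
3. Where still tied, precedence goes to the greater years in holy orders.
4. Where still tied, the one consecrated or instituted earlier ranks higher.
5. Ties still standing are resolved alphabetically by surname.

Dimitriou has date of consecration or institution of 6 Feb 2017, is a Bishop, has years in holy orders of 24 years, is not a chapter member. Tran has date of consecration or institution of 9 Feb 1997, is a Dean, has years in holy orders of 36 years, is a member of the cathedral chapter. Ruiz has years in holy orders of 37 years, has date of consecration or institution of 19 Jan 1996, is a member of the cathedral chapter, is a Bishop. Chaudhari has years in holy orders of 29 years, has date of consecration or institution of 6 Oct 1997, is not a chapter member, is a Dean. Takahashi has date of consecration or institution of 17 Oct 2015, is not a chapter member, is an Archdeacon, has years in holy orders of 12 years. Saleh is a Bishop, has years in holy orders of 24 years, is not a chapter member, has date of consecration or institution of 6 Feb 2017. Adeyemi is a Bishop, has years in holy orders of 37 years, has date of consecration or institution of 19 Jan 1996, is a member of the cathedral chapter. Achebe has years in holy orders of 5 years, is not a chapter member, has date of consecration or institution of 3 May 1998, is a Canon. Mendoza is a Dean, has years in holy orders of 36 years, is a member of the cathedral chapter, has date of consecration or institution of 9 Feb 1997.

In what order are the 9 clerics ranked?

By dignity: Adeyemi, Ruiz, Dimitriou and Saleh (Bishop); then Takahashi (Archdeacon); then Mendoza, Tran and Chaudhari (Dean); then Achebe (Canon).
Among Adeyemi, Ruiz, Dimitriou and Saleh, a member of the cathedral chapter before not a chapter member: Adeyemi and Ruiz (a member of the cathedral chapter) before Dimitriou and Saleh (not a chapter member).
Adeyemi and Ruiz both have years in holy orders 37 years, so the next rule applies.
Adeyemi and Ruiz both have date of consecration or institution 19 Jan 1996, so the next rule applies.
Among Adeyemi and Ruiz, alphabetically by surname: Adeyemi before Ruiz.
Dimitriou and Saleh both have years in holy orders 24 years, so the next rule applies.
Dimitriou and Saleh both have date of consecration or institution 6 Feb 2017, so the next rule applies.
Among Dimitriou and Saleh, alphabetically by surname: Dimitriou before Saleh.
Among Mendoza, Tran and Chaudhari, a member of the cathedral chapter before not a chapter member: Mendoza and Tran (a member of the cathedral chapter) before Chaudhari (not a chapter member).
Mendoza and Tran both have years in holy orders 36 years, so the next rule applies.
Mendoza and Tran both have date of consecration or institution 9 Feb 1997, so the next rule applies.
Among Mendoza and Tran, alphabetically by surname: Mendoza before Tran.
Full order: Adeyemi, Ruiz, Dimitriou, Saleh, Takahashi, Mendoza, Tran, Chaudhari, Achebe.

Adeyemi, Ruiz, Dimitriou, Saleh, Takahashi, Mendoza, Tran, Chaudhari, Achebe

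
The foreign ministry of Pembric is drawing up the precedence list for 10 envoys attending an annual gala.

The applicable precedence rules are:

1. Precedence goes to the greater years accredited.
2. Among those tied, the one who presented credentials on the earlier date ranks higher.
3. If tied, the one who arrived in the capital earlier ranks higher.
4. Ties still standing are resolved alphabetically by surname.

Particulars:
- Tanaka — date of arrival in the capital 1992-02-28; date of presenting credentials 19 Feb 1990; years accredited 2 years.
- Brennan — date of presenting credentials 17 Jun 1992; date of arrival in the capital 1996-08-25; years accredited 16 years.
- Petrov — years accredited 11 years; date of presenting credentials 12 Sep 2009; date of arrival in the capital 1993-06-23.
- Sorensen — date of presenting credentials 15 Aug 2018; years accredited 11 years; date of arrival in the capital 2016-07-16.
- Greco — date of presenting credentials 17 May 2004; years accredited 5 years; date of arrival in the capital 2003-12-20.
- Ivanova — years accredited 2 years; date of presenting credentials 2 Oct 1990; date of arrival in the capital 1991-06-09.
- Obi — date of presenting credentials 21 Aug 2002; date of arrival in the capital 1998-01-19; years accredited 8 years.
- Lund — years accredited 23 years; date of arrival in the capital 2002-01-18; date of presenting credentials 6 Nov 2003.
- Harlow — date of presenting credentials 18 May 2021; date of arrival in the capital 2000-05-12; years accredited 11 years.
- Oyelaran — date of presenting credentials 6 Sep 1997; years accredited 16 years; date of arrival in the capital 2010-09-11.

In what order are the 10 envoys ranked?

Lund, Brennan, Oyelaran, Petrov, Sorensen, Harlow, Obi, Greco, Tanaka, Ivanova

By years accredited (higher first): Lund (23 years); then Brennan and Oyelaran (both 16 years); then Petrov, Sorensen and Harlow (each 11 years); then Obi (8 years); then Greco (5 years); then Tanaka and Ivanova (both 2 years).
Among Brennan and Oyelaran, by date of presenting credentials (earlier first): Brennan (17 Jun 1992) before Oyelaran (6 Sep 1997).
Among Petrov, Sorensen and Harlow, by date of presenting credentials (earlier first): Petrov (12 Sep 2009) before Sorensen (15 Aug 2018) before Harlow (18 May 2021).
Among Tanaka and Ivanova, by date of presenting credentials (earlier first): Tanaka (19 Feb 1990) before Ivanova (2 Oct 1990).
Full order: Lund, Brennan, Oyelaran, Petrov, Sorensen, Harlow, Obi, Greco, Tanaka, Ivanova.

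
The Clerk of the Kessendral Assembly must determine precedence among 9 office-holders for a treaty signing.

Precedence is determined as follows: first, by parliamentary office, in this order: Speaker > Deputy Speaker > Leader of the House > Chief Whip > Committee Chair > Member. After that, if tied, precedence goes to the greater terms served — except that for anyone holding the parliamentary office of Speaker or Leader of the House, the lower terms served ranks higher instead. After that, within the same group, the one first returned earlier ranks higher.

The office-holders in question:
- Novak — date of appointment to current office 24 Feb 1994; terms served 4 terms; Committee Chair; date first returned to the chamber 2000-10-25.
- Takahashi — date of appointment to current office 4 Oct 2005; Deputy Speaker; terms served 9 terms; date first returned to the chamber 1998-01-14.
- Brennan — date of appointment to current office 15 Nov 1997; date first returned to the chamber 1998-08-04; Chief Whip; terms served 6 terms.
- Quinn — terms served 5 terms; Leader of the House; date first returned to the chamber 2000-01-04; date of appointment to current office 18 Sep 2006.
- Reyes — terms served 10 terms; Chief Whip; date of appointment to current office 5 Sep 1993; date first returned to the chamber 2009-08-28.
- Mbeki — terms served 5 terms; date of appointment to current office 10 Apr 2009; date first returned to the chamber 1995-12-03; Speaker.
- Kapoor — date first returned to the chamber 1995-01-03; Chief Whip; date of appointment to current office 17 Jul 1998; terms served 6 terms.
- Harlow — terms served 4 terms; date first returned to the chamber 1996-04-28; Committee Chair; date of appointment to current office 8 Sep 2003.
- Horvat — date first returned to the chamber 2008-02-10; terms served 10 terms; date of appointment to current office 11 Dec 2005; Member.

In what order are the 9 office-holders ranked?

By parliamentary office: Mbeki (Speaker); then Takahashi (Deputy Speaker); then Quinn (Leader of the House); then Reyes, Kapoor and Brennan (Chief Whip); then Harlow and Novak (Committee Chair); then Horvat (Member).
Among Reyes, Kapoor and Brennan, by terms served (higher first): Reyes (10 terms) before Kapoor and Brennan (6 terms).
Among Kapoor and Brennan, by date first returned to the chamber (earlier first): Kapoor (1995-01-03) before Brennan (1998-08-04).
Harlow and Novak both have terms served 4 terms, so the next rule applies.
Among Harlow and Novak, by date first returned to the chamber (earlier first): Harlow (1996-04-28) before Novak (2000-10-25).
Full order: Mbeki, Takahashi, Quinn, Reyes, Kapoor, Brennan, Harlow, Novak, Horvat.

Mbeki, Takahashi, Quinn, Reyes, Kapoor, Brennan, Harlow, Novak, Horvat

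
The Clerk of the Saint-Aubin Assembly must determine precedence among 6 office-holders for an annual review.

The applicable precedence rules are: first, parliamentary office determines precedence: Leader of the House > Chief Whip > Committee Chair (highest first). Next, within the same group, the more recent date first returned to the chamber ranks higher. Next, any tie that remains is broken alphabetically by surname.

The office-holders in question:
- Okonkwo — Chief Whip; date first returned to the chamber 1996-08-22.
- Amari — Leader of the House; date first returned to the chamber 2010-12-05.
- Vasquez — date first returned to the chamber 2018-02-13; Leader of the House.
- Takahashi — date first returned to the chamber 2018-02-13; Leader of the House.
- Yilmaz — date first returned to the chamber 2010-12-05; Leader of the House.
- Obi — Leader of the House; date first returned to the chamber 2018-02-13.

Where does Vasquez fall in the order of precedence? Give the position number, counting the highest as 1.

By parliamentary office: Obi, Takahashi, Vasquez, Amari and Yilmaz (Leader of the House); then Okonkwo (Chief Whip).
Among Obi, Takahashi, Vasquez, Amari and Yilmaz, by date first returned to the chamber (later first): Obi, Takahashi and Vasquez (2018-02-13) before Amari and Yilmaz (2010-12-05).
Among Obi, Takahashi and Vasquez, alphabetically by surname: Obi before Takahashi before Vasquez.
Among Amari and Yilmaz, alphabetically by surname: Amari before Yilmaz.
Order: Obi, Takahashi, Vasquez, Amari, Yilmaz, Okonkwo. So position 3.

3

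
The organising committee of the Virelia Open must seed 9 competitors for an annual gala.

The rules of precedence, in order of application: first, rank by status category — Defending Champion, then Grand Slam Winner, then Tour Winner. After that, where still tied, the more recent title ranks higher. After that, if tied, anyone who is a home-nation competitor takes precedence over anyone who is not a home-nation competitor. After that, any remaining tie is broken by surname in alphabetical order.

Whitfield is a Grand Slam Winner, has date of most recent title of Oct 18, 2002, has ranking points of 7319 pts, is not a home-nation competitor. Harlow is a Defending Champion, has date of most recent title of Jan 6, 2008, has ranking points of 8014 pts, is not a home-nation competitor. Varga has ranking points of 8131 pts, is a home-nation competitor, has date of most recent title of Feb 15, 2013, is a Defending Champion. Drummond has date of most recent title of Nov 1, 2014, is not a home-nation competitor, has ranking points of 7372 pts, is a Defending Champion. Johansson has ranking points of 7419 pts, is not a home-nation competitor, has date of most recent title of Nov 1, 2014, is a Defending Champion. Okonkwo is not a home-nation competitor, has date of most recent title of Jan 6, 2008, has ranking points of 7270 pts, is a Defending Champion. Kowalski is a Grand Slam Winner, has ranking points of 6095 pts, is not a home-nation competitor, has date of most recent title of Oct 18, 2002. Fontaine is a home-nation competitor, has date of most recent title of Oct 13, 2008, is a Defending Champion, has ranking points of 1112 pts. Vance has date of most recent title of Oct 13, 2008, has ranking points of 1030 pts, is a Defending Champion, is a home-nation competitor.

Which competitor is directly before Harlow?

By status category: Drummond, Johansson, Varga, Fontaine, Vance, Harlow and Okonkwo (Defending Champion); then Kowalski and Whitfield (Grand Slam Winner).
Among Drummond, Johansson, Varga, Fontaine, Vance, Harlow and Okonkwo, by date of most recent title (later first): Drummond and Johansson (Nov 1, 2014) before Varga (Feb 15, 2013) before Fontaine and Vance (Oct 13, 2008) before Harlow and Okonkwo (Jan 6, 2008).
Drummond and Johansson are each not a home-nation competitor, so the next rule applies.
Among Drummond and Johansson, alphabetically by surname: Drummond before Johansson.
Fontaine and Vance are each a home-nation competitor, so the next rule applies.
Among Fontaine and Vance, alphabetically by surname: Fontaine before Vance.
Harlow and Okonkwo are each not a home-nation competitor, so the next rule applies.
Among Harlow and Okonkwo, alphabetically by surname: Harlow before Okonkwo.
Kowalski and Whitfield both have date of most recent title Oct 18, 2002, so the next rule applies.
Kowalski and Whitfield are each not a home-nation competitor, so the next rule applies.
Among Kowalski and Whitfield, alphabetically by surname: Kowalski before Whitfield.
Order: Drummond, Johansson, Varga, Fontaine, Vance, Harlow, Okonkwo, Kowalski, Whitfield.

Vance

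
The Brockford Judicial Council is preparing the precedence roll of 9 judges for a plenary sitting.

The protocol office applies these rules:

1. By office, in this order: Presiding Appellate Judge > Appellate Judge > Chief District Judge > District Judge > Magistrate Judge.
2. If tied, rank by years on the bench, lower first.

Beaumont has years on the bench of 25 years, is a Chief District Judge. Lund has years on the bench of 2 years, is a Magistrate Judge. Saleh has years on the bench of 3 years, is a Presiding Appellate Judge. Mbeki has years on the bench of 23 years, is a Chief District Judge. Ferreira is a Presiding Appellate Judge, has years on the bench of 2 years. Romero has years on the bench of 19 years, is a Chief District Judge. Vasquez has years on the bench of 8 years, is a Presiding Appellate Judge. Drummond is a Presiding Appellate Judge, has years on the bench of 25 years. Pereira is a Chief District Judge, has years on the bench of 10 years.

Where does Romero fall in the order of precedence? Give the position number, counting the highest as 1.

By office: Ferreira, Saleh, Vasquez and Drummond (Presiding Appellate Judge); then Pereira, Romero, Mbeki and Beaumont (Chief District Judge); then Lund (Magistrate Judge).
Among Ferreira, Saleh, Vasquez and Drummond, by years on the bench (lower first): Ferreira (2 years) before Saleh (3 years) before Vasquez (8 years) before Drummond (25 years).
Among Pereira, Romero, Mbeki and Beaumont, by years on the bench (lower first): Pereira (10 years) before Romero (19 years) before Mbeki (23 years) before Beaumont (25 years).
Order: Ferreira, Saleh, Vasquez, Drummond, Pereira, Romero, Mbeki, Beaumont, Lund. So position 6.

6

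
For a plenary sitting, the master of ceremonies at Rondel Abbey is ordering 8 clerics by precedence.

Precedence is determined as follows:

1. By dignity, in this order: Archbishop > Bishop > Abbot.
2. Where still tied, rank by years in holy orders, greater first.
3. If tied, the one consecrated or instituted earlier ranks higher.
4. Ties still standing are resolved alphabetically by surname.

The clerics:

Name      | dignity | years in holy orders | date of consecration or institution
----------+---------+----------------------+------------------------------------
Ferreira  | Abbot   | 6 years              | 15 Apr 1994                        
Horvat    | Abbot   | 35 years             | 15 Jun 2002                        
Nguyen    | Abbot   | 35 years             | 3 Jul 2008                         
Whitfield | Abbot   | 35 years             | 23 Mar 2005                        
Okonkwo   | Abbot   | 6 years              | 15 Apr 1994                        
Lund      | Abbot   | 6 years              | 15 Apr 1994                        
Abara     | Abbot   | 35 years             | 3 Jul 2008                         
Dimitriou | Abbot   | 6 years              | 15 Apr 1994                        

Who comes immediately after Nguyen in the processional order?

Dimitriou

By dignity: Horvat, Whitfield, Abara, Nguyen, Dimitriou, Ferreira, Lund and Okonkwo (Abbot).
Among Horvat, Whitfield, Abara, Nguyen, Dimitriou, Ferreira, Lund and Okonkwo, by years in holy orders (higher first): Horvat, Whitfield, Abara and Nguyen (35 years) before Dimitriou, Ferreira, Lund and Okonkwo (6 years).
Among Horvat, Whitfield, Abara and Nguyen, by date of consecration or institution (earlier first): Horvat (15 Jun 2002) before Whitfield (23 Mar 2005) before Abara and Nguyen (3 Jul 2008).
Among Abara and Nguyen, alphabetically by surname: Abara before Nguyen.
Dimitriou, Ferreira, Lund and Okonkwo all have date of consecration or institution 15 Apr 1994, so the next rule applies.
Among Dimitriou, Ferreira, Lund and Okonkwo, alphabetically by surname: Dimitriou before Ferreira before Lund before Okonkwo.
Order: Horvat, Whitfield, Abara, Nguyen, Dimitriou, Ferreira, Lund, Okonkwo.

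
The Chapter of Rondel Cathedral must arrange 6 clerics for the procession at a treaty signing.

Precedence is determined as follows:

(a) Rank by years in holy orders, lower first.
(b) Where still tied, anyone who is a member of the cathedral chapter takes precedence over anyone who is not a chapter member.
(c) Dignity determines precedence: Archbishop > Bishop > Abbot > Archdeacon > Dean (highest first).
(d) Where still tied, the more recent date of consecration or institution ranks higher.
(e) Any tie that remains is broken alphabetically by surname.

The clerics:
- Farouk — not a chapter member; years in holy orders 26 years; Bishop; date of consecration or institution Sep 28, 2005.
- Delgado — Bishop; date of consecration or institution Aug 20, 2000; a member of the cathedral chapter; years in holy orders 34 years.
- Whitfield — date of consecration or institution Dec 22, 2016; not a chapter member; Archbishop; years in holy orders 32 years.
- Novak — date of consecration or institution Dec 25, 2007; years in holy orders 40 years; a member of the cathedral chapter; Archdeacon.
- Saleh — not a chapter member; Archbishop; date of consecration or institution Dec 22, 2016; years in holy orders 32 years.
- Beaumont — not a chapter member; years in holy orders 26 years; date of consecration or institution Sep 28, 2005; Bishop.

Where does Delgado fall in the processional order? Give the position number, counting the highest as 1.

By years in holy orders (lower first): Beaumont and Farouk (both 26 years); then Saleh and Whitfield (both 32 years); then Delgado (34 years); then Novak (40 years).
Beaumont and Farouk are each not a chapter member, so the next rule applies.
Beaumont and Farouk are each Bishop, so the next rule applies.
Beaumont and Farouk both have date of consecration or institution Sep 28, 2005, so the next rule applies.
Among Beaumont and Farouk, alphabetically by surname: Beaumont before Farouk.
Saleh and Whitfield are each not a chapter member, so the next rule applies.
Saleh and Whitfield are each Archbishop, so the next rule applies.
Saleh and Whitfield both have date of consecration or institution Dec 22, 2016, so the next rule applies.
Among Saleh and Whitfield, alphabetically by surname: Saleh before Whitfield.
Order: Beaumont, Farouk, Saleh, Whitfield, Delgado, Novak. So position 5.

5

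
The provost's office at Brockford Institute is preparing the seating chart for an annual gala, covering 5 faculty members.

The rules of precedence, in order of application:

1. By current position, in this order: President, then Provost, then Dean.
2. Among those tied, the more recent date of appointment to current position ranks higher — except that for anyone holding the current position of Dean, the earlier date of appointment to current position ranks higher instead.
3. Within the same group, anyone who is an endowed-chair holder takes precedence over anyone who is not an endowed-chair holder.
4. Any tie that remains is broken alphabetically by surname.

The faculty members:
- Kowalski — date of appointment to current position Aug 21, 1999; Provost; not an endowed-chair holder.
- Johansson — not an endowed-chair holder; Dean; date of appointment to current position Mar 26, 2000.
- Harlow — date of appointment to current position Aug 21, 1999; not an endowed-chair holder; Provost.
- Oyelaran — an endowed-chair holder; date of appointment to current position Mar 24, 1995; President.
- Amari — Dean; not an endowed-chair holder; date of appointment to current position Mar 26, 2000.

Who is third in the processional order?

Kowalski

By current position: Oyelaran (President); then Harlow and Kowalski (Provost); then Amari and Johansson (Dean).
Harlow and Kowalski both have date of appointment to current position Aug 21, 1999, so the next rule applies.
Harlow and Kowalski are each not an endowed-chair holder, so the next rule applies.
Among Harlow and Kowalski, alphabetically by surname: Harlow before Kowalski.
Amari and Johansson both have date of appointment to current position Mar 26, 2000, so the next rule applies.
Amari and Johansson are each not an endowed-chair holder, so the next rule applies.
Among Amari and Johansson, alphabetically by surname: Amari before Johansson.
Order: Oyelaran, Harlow, Kowalski, Amari, Johansson.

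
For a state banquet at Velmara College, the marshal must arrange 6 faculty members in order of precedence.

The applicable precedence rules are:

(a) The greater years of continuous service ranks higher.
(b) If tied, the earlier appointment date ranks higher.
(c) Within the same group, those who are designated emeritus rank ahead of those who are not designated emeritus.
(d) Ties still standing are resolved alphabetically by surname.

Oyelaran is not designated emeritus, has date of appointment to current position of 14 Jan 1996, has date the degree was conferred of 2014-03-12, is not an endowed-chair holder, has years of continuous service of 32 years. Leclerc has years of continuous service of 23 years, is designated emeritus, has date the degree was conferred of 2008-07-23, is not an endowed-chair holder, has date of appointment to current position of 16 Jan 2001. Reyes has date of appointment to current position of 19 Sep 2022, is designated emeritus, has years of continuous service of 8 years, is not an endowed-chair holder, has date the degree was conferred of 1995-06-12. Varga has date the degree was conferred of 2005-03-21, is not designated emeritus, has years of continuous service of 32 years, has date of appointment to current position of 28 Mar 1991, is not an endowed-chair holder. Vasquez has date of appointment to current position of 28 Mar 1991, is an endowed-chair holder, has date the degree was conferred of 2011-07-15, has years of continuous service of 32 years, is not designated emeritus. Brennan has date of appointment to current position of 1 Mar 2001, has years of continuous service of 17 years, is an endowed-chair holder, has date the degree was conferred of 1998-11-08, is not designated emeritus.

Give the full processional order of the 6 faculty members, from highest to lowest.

Varga, Vasquez, Oyelaran, Leclerc, Brennan, Reyes

By years of continuous service (higher first): Varga, Vasquez and Oyelaran (each 32 years); then Leclerc (23 years); then Brennan (17 years); then Reyes (8 years).
Among Varga, Vasquez and Oyelaran, by date of appointment to current position (earlier first): Varga and Vasquez (28 Mar 1991) before Oyelaran (14 Jan 1996).
Varga and Vasquez are each not designated emeritus, so the next rule applies.
Among Varga and Vasquez, alphabetically by surname: Varga before Vasquez.
Full order: Varga, Vasquez, Oyelaran, Leclerc, Brennan, Reyes.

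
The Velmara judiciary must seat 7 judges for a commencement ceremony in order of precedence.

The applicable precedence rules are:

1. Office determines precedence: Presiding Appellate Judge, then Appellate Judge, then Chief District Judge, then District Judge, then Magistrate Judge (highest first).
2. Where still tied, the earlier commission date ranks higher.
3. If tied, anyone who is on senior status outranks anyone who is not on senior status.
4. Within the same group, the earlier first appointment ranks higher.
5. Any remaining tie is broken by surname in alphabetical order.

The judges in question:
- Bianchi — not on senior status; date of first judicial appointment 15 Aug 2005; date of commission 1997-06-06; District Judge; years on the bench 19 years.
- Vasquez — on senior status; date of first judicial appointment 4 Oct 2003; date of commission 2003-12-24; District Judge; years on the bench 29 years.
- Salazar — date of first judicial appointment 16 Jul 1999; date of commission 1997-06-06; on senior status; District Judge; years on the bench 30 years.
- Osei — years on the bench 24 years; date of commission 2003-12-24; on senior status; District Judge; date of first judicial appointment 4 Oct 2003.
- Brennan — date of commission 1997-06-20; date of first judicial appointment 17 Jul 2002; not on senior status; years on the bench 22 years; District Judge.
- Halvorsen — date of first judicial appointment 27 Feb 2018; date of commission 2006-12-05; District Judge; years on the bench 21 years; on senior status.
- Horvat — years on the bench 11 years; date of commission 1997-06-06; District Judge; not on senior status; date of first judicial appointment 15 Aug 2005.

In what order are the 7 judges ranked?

Salazar, Bianchi, Horvat, Brennan, Osei, Vasquez, Halvorsen

By office: Salazar, Bianchi, Horvat, Brennan, Osei, Vasquez and Halvorsen (District Judge).
Among Salazar, Bianchi, Horvat, Brennan, Osei, Vasquez and Halvorsen, by date of commission (earlier first): Salazar, Bianchi and Horvat (1997-06-06) before Brennan (1997-06-20) before Osei and Vasquez (2003-12-24) before Halvorsen (2006-12-05).
Among Salazar, Bianchi and Horvat, on senior status before not on senior status: Salazar (on senior status) before Bianchi and Horvat (not on senior status).
Bianchi and Horvat both have date of first judicial appointment 15 Aug 2005, so the next rule applies.
Among Bianchi and Horvat, alphabetically by surname: Bianchi before Horvat.
Osei and Vasquez are each on senior status, so the next rule applies.
Osei and Vasquez both have date of first judicial appointment 4 Oct 2003, so the next rule applies.
Among Osei and Vasquez, alphabetically by surname: Osei before Vasquez.
Full order: Salazar, Bianchi, Horvat, Brennan, Osei, Vasquez, Halvorsen.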